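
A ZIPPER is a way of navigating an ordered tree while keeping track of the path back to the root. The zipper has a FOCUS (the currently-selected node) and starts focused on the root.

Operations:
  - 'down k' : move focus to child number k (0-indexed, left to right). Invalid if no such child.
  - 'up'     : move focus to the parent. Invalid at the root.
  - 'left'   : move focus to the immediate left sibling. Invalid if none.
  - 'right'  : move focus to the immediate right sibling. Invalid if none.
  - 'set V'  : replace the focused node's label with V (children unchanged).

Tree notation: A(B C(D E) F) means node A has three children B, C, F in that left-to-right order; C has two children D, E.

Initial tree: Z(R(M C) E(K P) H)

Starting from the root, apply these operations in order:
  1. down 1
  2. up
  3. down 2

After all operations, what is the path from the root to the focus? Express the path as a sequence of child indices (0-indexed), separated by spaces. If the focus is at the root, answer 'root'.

Step 1 (down 1): focus=E path=1 depth=1 children=['K', 'P'] left=['R'] right=['H'] parent=Z
Step 2 (up): focus=Z path=root depth=0 children=['R', 'E', 'H'] (at root)
Step 3 (down 2): focus=H path=2 depth=1 children=[] left=['R', 'E'] right=[] parent=Z

Answer: 2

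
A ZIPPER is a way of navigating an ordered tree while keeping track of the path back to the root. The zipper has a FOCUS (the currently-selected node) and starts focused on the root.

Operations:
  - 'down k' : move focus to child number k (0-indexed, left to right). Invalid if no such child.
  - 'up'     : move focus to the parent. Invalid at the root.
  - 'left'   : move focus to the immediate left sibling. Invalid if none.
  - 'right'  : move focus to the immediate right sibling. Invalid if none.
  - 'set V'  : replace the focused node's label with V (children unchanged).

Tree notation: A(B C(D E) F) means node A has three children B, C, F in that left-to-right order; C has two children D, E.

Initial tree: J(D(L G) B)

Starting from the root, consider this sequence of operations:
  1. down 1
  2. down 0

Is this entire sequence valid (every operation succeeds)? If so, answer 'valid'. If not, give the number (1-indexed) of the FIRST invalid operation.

Answer: 2

Derivation:
Step 1 (down 1): focus=B path=1 depth=1 children=[] left=['D'] right=[] parent=J
Step 2 (down 0): INVALID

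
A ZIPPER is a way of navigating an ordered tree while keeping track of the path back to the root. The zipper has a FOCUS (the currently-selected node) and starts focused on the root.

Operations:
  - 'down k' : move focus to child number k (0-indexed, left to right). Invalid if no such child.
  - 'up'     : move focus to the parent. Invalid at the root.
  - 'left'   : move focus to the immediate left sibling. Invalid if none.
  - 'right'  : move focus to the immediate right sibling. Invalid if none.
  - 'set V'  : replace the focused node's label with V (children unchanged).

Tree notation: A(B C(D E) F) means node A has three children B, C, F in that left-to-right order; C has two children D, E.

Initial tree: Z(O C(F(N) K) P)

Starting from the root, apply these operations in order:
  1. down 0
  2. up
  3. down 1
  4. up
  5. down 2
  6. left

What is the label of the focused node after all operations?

Answer: C

Derivation:
Step 1 (down 0): focus=O path=0 depth=1 children=[] left=[] right=['C', 'P'] parent=Z
Step 2 (up): focus=Z path=root depth=0 children=['O', 'C', 'P'] (at root)
Step 3 (down 1): focus=C path=1 depth=1 children=['F', 'K'] left=['O'] right=['P'] parent=Z
Step 4 (up): focus=Z path=root depth=0 children=['O', 'C', 'P'] (at root)
Step 5 (down 2): focus=P path=2 depth=1 children=[] left=['O', 'C'] right=[] parent=Z
Step 6 (left): focus=C path=1 depth=1 children=['F', 'K'] left=['O'] right=['P'] parent=Z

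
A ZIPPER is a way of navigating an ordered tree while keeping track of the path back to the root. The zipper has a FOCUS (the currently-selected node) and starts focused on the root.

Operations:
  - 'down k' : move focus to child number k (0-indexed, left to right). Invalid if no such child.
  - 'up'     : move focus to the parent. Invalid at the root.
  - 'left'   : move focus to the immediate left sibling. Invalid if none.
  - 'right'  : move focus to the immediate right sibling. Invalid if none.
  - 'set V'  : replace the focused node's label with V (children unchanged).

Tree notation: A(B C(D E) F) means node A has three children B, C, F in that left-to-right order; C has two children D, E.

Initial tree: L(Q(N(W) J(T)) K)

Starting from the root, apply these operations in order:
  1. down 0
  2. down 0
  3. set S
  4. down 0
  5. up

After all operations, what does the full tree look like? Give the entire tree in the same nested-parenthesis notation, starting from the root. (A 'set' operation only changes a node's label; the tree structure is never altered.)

Step 1 (down 0): focus=Q path=0 depth=1 children=['N', 'J'] left=[] right=['K'] parent=L
Step 2 (down 0): focus=N path=0/0 depth=2 children=['W'] left=[] right=['J'] parent=Q
Step 3 (set S): focus=S path=0/0 depth=2 children=['W'] left=[] right=['J'] parent=Q
Step 4 (down 0): focus=W path=0/0/0 depth=3 children=[] left=[] right=[] parent=S
Step 5 (up): focus=S path=0/0 depth=2 children=['W'] left=[] right=['J'] parent=Q

Answer: L(Q(S(W) J(T)) K)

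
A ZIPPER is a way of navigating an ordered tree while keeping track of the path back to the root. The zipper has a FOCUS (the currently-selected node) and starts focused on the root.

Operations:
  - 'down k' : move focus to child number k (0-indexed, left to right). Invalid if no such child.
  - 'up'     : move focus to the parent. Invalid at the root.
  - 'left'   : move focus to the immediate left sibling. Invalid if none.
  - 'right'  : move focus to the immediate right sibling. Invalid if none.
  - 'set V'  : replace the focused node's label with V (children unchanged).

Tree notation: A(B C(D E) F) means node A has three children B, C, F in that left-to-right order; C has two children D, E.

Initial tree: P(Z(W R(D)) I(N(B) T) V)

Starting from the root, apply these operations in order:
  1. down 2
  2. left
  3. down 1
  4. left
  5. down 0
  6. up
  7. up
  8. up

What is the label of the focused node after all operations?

Answer: P

Derivation:
Step 1 (down 2): focus=V path=2 depth=1 children=[] left=['Z', 'I'] right=[] parent=P
Step 2 (left): focus=I path=1 depth=1 children=['N', 'T'] left=['Z'] right=['V'] parent=P
Step 3 (down 1): focus=T path=1/1 depth=2 children=[] left=['N'] right=[] parent=I
Step 4 (left): focus=N path=1/0 depth=2 children=['B'] left=[] right=['T'] parent=I
Step 5 (down 0): focus=B path=1/0/0 depth=3 children=[] left=[] right=[] parent=N
Step 6 (up): focus=N path=1/0 depth=2 children=['B'] left=[] right=['T'] parent=I
Step 7 (up): focus=I path=1 depth=1 children=['N', 'T'] left=['Z'] right=['V'] parent=P
Step 8 (up): focus=P path=root depth=0 children=['Z', 'I', 'V'] (at root)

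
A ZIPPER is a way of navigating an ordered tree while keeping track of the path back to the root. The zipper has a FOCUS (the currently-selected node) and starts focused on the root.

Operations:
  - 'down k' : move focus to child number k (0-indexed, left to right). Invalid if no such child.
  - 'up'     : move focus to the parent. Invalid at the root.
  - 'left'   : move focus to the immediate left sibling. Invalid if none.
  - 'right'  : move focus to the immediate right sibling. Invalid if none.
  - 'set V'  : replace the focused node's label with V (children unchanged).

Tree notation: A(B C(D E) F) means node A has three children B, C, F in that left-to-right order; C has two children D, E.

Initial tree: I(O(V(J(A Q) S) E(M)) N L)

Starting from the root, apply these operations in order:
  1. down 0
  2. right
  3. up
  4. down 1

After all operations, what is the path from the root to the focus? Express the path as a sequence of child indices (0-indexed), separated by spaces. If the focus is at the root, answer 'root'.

Step 1 (down 0): focus=O path=0 depth=1 children=['V', 'E'] left=[] right=['N', 'L'] parent=I
Step 2 (right): focus=N path=1 depth=1 children=[] left=['O'] right=['L'] parent=I
Step 3 (up): focus=I path=root depth=0 children=['O', 'N', 'L'] (at root)
Step 4 (down 1): focus=N path=1 depth=1 children=[] left=['O'] right=['L'] parent=I

Answer: 1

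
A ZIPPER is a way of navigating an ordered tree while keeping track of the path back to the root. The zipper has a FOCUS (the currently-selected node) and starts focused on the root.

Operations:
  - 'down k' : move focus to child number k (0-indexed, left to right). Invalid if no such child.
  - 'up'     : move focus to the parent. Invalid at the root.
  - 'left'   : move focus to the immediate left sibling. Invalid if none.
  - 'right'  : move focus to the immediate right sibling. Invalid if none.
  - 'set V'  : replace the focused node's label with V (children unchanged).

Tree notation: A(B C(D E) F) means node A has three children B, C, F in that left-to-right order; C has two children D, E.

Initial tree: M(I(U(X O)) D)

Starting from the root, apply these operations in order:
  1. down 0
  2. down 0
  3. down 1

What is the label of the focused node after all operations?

Answer: O

Derivation:
Step 1 (down 0): focus=I path=0 depth=1 children=['U'] left=[] right=['D'] parent=M
Step 2 (down 0): focus=U path=0/0 depth=2 children=['X', 'O'] left=[] right=[] parent=I
Step 3 (down 1): focus=O path=0/0/1 depth=3 children=[] left=['X'] right=[] parent=U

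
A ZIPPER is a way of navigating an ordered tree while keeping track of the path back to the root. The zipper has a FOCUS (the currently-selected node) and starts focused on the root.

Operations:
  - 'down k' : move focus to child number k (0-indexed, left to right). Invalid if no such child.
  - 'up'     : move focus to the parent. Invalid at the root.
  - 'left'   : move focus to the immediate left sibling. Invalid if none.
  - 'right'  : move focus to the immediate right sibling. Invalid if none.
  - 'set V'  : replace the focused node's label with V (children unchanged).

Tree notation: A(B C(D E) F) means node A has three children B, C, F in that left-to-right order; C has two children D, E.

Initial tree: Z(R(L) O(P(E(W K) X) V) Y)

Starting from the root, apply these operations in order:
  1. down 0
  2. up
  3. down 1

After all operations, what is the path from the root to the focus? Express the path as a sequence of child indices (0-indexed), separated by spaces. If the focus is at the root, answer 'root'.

Answer: 1

Derivation:
Step 1 (down 0): focus=R path=0 depth=1 children=['L'] left=[] right=['O', 'Y'] parent=Z
Step 2 (up): focus=Z path=root depth=0 children=['R', 'O', 'Y'] (at root)
Step 3 (down 1): focus=O path=1 depth=1 children=['P', 'V'] left=['R'] right=['Y'] parent=Z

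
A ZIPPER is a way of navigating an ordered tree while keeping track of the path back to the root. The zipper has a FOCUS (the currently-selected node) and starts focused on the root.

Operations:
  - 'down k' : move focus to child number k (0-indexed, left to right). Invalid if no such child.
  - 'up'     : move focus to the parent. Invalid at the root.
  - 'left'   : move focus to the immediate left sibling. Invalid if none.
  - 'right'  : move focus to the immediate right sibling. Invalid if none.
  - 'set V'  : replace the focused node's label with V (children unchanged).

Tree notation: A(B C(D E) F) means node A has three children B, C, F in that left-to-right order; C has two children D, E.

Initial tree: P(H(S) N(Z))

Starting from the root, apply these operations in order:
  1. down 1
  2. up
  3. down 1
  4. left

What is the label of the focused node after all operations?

Step 1 (down 1): focus=N path=1 depth=1 children=['Z'] left=['H'] right=[] parent=P
Step 2 (up): focus=P path=root depth=0 children=['H', 'N'] (at root)
Step 3 (down 1): focus=N path=1 depth=1 children=['Z'] left=['H'] right=[] parent=P
Step 4 (left): focus=H path=0 depth=1 children=['S'] left=[] right=['N'] parent=P

Answer: H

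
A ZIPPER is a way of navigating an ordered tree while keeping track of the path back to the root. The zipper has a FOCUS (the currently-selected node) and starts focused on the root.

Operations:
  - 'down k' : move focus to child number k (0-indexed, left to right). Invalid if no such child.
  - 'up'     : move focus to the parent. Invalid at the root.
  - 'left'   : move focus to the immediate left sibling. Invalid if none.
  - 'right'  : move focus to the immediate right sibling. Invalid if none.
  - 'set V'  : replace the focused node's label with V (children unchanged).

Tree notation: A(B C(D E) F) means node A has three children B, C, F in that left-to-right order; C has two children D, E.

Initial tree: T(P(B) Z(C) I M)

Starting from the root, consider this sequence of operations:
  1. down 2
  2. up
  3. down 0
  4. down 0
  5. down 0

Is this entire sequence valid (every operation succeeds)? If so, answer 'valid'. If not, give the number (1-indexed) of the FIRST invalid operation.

Step 1 (down 2): focus=I path=2 depth=1 children=[] left=['P', 'Z'] right=['M'] parent=T
Step 2 (up): focus=T path=root depth=0 children=['P', 'Z', 'I', 'M'] (at root)
Step 3 (down 0): focus=P path=0 depth=1 children=['B'] left=[] right=['Z', 'I', 'M'] parent=T
Step 4 (down 0): focus=B path=0/0 depth=2 children=[] left=[] right=[] parent=P
Step 5 (down 0): INVALID

Answer: 5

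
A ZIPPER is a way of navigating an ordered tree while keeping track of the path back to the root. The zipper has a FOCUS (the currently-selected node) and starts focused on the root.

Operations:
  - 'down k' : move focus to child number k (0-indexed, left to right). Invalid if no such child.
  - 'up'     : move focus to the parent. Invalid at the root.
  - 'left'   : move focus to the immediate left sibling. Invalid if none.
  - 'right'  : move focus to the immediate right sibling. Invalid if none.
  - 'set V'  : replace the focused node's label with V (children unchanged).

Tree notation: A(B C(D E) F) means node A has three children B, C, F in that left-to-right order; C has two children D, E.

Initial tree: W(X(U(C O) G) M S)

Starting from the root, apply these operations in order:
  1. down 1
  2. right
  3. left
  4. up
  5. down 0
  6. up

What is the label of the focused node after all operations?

Step 1 (down 1): focus=M path=1 depth=1 children=[] left=['X'] right=['S'] parent=W
Step 2 (right): focus=S path=2 depth=1 children=[] left=['X', 'M'] right=[] parent=W
Step 3 (left): focus=M path=1 depth=1 children=[] left=['X'] right=['S'] parent=W
Step 4 (up): focus=W path=root depth=0 children=['X', 'M', 'S'] (at root)
Step 5 (down 0): focus=X path=0 depth=1 children=['U', 'G'] left=[] right=['M', 'S'] parent=W
Step 6 (up): focus=W path=root depth=0 children=['X', 'M', 'S'] (at root)

Answer: W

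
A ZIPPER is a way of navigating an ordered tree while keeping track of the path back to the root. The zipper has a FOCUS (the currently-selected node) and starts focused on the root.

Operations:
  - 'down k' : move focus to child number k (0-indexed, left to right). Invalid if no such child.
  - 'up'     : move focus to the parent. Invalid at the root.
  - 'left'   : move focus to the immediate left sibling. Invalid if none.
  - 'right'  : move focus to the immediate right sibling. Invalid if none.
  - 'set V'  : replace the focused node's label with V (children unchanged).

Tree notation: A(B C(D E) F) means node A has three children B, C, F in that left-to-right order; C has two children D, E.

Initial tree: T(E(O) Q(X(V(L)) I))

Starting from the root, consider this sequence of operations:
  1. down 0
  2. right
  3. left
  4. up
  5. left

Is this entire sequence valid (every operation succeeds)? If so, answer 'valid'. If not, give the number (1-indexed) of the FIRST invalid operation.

Step 1 (down 0): focus=E path=0 depth=1 children=['O'] left=[] right=['Q'] parent=T
Step 2 (right): focus=Q path=1 depth=1 children=['X', 'I'] left=['E'] right=[] parent=T
Step 3 (left): focus=E path=0 depth=1 children=['O'] left=[] right=['Q'] parent=T
Step 4 (up): focus=T path=root depth=0 children=['E', 'Q'] (at root)
Step 5 (left): INVALID

Answer: 5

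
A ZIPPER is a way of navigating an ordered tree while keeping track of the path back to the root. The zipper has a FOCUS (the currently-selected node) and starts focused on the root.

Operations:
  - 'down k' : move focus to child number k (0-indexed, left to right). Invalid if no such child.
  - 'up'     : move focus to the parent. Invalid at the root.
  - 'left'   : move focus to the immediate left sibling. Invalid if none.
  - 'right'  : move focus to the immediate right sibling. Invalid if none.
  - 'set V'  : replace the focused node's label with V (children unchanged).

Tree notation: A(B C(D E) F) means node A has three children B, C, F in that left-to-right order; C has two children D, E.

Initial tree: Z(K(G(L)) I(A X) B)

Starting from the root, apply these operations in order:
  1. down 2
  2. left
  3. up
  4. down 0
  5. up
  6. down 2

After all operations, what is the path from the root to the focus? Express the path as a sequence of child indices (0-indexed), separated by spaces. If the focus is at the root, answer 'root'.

Step 1 (down 2): focus=B path=2 depth=1 children=[] left=['K', 'I'] right=[] parent=Z
Step 2 (left): focus=I path=1 depth=1 children=['A', 'X'] left=['K'] right=['B'] parent=Z
Step 3 (up): focus=Z path=root depth=0 children=['K', 'I', 'B'] (at root)
Step 4 (down 0): focus=K path=0 depth=1 children=['G'] left=[] right=['I', 'B'] parent=Z
Step 5 (up): focus=Z path=root depth=0 children=['K', 'I', 'B'] (at root)
Step 6 (down 2): focus=B path=2 depth=1 children=[] left=['K', 'I'] right=[] parent=Z

Answer: 2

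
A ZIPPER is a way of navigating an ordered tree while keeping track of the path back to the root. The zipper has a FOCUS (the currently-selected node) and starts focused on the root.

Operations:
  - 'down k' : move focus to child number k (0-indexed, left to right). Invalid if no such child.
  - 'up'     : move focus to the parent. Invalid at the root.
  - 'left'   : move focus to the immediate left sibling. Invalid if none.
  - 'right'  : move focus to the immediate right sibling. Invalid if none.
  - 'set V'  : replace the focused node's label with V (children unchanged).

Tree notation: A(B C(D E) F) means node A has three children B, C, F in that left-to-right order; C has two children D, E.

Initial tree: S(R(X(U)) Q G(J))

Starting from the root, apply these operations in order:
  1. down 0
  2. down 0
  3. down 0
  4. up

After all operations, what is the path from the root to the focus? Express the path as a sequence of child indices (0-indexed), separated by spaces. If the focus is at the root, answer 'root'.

Step 1 (down 0): focus=R path=0 depth=1 children=['X'] left=[] right=['Q', 'G'] parent=S
Step 2 (down 0): focus=X path=0/0 depth=2 children=['U'] left=[] right=[] parent=R
Step 3 (down 0): focus=U path=0/0/0 depth=3 children=[] left=[] right=[] parent=X
Step 4 (up): focus=X path=0/0 depth=2 children=['U'] left=[] right=[] parent=R

Answer: 0 0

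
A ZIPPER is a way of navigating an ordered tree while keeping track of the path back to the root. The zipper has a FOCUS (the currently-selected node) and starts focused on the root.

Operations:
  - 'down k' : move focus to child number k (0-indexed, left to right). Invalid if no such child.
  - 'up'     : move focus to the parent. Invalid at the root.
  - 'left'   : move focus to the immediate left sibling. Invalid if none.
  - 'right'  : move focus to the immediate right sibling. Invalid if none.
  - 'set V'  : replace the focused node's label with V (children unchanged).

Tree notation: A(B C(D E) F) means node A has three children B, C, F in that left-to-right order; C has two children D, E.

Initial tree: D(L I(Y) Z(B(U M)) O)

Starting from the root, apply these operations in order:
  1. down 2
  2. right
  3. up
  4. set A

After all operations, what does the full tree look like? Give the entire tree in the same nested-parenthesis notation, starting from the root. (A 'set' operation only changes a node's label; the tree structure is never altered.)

Step 1 (down 2): focus=Z path=2 depth=1 children=['B'] left=['L', 'I'] right=['O'] parent=D
Step 2 (right): focus=O path=3 depth=1 children=[] left=['L', 'I', 'Z'] right=[] parent=D
Step 3 (up): focus=D path=root depth=0 children=['L', 'I', 'Z', 'O'] (at root)
Step 4 (set A): focus=A path=root depth=0 children=['L', 'I', 'Z', 'O'] (at root)

Answer: A(L I(Y) Z(B(U M)) O)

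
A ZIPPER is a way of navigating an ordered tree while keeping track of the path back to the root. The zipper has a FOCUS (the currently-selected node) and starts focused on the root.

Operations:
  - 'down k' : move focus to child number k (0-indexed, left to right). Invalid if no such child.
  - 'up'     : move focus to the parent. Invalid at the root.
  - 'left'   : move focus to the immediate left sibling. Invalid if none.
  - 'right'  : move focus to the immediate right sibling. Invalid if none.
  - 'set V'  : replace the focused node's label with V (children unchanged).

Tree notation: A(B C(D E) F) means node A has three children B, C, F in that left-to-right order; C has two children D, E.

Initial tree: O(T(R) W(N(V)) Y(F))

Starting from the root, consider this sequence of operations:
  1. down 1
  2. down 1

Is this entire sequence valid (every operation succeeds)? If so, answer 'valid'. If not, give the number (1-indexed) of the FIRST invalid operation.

Step 1 (down 1): focus=W path=1 depth=1 children=['N'] left=['T'] right=['Y'] parent=O
Step 2 (down 1): INVALID

Answer: 2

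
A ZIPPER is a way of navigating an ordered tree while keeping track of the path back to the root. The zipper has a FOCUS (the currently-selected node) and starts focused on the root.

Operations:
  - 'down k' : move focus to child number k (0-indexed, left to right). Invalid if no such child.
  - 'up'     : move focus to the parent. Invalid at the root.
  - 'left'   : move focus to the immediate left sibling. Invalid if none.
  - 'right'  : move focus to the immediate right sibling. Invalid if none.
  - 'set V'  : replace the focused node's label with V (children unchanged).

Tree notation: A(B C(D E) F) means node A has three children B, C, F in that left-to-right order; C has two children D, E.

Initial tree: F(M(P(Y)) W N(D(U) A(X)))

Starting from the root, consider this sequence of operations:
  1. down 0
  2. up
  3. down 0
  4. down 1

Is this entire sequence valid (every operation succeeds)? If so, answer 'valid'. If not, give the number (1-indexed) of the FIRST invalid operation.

Step 1 (down 0): focus=M path=0 depth=1 children=['P'] left=[] right=['W', 'N'] parent=F
Step 2 (up): focus=F path=root depth=0 children=['M', 'W', 'N'] (at root)
Step 3 (down 0): focus=M path=0 depth=1 children=['P'] left=[] right=['W', 'N'] parent=F
Step 4 (down 1): INVALID

Answer: 4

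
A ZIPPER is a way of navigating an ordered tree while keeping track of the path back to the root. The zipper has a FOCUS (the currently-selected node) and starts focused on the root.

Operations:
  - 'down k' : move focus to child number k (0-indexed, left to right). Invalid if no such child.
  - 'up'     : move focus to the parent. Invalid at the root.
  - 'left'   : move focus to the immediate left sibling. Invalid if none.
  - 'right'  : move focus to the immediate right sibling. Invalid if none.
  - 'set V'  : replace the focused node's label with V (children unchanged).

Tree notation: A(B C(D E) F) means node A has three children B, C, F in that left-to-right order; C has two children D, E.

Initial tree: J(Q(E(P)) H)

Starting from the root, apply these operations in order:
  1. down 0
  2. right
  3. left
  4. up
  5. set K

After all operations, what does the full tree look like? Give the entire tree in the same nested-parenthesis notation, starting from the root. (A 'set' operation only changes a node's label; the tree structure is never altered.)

Step 1 (down 0): focus=Q path=0 depth=1 children=['E'] left=[] right=['H'] parent=J
Step 2 (right): focus=H path=1 depth=1 children=[] left=['Q'] right=[] parent=J
Step 3 (left): focus=Q path=0 depth=1 children=['E'] left=[] right=['H'] parent=J
Step 4 (up): focus=J path=root depth=0 children=['Q', 'H'] (at root)
Step 5 (set K): focus=K path=root depth=0 children=['Q', 'H'] (at root)

Answer: K(Q(E(P)) H)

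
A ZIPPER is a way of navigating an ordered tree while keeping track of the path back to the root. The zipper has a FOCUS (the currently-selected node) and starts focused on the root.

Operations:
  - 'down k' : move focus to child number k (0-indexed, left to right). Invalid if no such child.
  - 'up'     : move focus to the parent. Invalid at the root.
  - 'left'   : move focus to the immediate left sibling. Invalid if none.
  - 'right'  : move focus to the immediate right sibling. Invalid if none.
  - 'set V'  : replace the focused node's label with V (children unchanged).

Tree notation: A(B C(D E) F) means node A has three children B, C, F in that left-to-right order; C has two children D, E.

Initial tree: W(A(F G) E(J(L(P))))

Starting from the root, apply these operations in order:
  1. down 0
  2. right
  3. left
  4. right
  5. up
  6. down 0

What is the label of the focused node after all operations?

Step 1 (down 0): focus=A path=0 depth=1 children=['F', 'G'] left=[] right=['E'] parent=W
Step 2 (right): focus=E path=1 depth=1 children=['J'] left=['A'] right=[] parent=W
Step 3 (left): focus=A path=0 depth=1 children=['F', 'G'] left=[] right=['E'] parent=W
Step 4 (right): focus=E path=1 depth=1 children=['J'] left=['A'] right=[] parent=W
Step 5 (up): focus=W path=root depth=0 children=['A', 'E'] (at root)
Step 6 (down 0): focus=A path=0 depth=1 children=['F', 'G'] left=[] right=['E'] parent=W

Answer: A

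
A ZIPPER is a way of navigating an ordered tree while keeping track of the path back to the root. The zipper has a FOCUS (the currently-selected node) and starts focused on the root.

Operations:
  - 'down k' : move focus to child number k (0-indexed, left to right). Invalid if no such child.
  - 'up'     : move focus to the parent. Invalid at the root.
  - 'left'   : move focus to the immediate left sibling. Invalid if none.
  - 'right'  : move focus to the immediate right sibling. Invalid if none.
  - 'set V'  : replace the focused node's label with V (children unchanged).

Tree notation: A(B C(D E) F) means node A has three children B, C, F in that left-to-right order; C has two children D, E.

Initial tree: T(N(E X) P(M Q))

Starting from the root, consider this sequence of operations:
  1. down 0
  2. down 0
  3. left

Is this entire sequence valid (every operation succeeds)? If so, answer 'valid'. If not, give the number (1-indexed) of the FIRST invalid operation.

Step 1 (down 0): focus=N path=0 depth=1 children=['E', 'X'] left=[] right=['P'] parent=T
Step 2 (down 0): focus=E path=0/0 depth=2 children=[] left=[] right=['X'] parent=N
Step 3 (left): INVALID

Answer: 3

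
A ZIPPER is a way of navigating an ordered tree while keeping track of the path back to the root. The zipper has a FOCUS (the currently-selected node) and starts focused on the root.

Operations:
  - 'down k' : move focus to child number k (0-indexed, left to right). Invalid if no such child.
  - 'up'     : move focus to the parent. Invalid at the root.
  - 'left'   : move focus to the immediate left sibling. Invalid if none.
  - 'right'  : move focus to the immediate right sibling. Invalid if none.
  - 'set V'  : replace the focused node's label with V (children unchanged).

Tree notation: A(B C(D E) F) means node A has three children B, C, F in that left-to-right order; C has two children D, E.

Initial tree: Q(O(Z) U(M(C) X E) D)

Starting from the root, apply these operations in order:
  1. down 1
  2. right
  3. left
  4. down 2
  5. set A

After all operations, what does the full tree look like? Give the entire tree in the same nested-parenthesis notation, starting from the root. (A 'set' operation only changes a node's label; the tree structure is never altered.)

Answer: Q(O(Z) U(M(C) X A) D)

Derivation:
Step 1 (down 1): focus=U path=1 depth=1 children=['M', 'X', 'E'] left=['O'] right=['D'] parent=Q
Step 2 (right): focus=D path=2 depth=1 children=[] left=['O', 'U'] right=[] parent=Q
Step 3 (left): focus=U path=1 depth=1 children=['M', 'X', 'E'] left=['O'] right=['D'] parent=Q
Step 4 (down 2): focus=E path=1/2 depth=2 children=[] left=['M', 'X'] right=[] parent=U
Step 5 (set A): focus=A path=1/2 depth=2 children=[] left=['M', 'X'] right=[] parent=U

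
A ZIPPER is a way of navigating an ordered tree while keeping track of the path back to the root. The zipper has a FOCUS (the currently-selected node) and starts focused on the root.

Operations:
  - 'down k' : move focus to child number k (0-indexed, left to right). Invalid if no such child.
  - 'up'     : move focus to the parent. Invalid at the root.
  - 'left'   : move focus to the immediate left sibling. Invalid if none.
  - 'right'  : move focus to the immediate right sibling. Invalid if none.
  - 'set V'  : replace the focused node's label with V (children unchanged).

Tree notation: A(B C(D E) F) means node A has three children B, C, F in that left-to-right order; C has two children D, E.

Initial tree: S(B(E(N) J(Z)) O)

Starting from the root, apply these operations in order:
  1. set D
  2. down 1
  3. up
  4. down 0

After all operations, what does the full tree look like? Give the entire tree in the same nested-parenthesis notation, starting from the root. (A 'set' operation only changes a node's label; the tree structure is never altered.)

Step 1 (set D): focus=D path=root depth=0 children=['B', 'O'] (at root)
Step 2 (down 1): focus=O path=1 depth=1 children=[] left=['B'] right=[] parent=D
Step 3 (up): focus=D path=root depth=0 children=['B', 'O'] (at root)
Step 4 (down 0): focus=B path=0 depth=1 children=['E', 'J'] left=[] right=['O'] parent=D

Answer: D(B(E(N) J(Z)) O)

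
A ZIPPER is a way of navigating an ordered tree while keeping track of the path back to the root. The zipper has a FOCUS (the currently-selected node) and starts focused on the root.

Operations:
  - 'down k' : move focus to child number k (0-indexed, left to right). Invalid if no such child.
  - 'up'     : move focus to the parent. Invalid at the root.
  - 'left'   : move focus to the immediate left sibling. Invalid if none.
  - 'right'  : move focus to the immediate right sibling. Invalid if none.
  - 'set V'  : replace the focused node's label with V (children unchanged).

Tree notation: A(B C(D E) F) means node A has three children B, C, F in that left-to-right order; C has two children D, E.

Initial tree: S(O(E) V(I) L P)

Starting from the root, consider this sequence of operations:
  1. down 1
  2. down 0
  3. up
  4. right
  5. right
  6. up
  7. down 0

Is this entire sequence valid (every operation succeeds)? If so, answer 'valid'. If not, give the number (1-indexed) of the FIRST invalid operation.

Step 1 (down 1): focus=V path=1 depth=1 children=['I'] left=['O'] right=['L', 'P'] parent=S
Step 2 (down 0): focus=I path=1/0 depth=2 children=[] left=[] right=[] parent=V
Step 3 (up): focus=V path=1 depth=1 children=['I'] left=['O'] right=['L', 'P'] parent=S
Step 4 (right): focus=L path=2 depth=1 children=[] left=['O', 'V'] right=['P'] parent=S
Step 5 (right): focus=P path=3 depth=1 children=[] left=['O', 'V', 'L'] right=[] parent=S
Step 6 (up): focus=S path=root depth=0 children=['O', 'V', 'L', 'P'] (at root)
Step 7 (down 0): focus=O path=0 depth=1 children=['E'] left=[] right=['V', 'L', 'P'] parent=S

Answer: valid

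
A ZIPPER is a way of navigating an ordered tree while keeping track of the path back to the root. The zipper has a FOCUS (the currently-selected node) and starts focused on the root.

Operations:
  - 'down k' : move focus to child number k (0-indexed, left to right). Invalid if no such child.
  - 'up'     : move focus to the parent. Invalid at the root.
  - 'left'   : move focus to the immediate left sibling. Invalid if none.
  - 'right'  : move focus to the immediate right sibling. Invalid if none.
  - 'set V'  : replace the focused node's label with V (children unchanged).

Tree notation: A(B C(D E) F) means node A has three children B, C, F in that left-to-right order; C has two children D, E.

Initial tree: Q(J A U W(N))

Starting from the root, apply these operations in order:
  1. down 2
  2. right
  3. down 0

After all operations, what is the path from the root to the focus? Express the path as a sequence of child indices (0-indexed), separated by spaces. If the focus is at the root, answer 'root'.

Answer: 3 0

Derivation:
Step 1 (down 2): focus=U path=2 depth=1 children=[] left=['J', 'A'] right=['W'] parent=Q
Step 2 (right): focus=W path=3 depth=1 children=['N'] left=['J', 'A', 'U'] right=[] parent=Q
Step 3 (down 0): focus=N path=3/0 depth=2 children=[] left=[] right=[] parent=W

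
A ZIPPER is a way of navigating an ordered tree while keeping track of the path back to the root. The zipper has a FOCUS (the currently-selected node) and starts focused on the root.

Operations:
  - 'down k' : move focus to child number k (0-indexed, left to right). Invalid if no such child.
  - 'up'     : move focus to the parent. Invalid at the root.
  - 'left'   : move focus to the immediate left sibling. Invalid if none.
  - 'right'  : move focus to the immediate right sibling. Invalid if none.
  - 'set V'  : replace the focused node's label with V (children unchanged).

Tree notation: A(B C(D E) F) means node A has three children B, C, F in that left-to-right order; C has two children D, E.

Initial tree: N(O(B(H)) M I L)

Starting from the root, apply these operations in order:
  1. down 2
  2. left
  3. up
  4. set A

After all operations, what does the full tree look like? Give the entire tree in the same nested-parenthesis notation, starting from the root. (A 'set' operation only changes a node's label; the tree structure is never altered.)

Answer: A(O(B(H)) M I L)

Derivation:
Step 1 (down 2): focus=I path=2 depth=1 children=[] left=['O', 'M'] right=['L'] parent=N
Step 2 (left): focus=M path=1 depth=1 children=[] left=['O'] right=['I', 'L'] parent=N
Step 3 (up): focus=N path=root depth=0 children=['O', 'M', 'I', 'L'] (at root)
Step 4 (set A): focus=A path=root depth=0 children=['O', 'M', 'I', 'L'] (at root)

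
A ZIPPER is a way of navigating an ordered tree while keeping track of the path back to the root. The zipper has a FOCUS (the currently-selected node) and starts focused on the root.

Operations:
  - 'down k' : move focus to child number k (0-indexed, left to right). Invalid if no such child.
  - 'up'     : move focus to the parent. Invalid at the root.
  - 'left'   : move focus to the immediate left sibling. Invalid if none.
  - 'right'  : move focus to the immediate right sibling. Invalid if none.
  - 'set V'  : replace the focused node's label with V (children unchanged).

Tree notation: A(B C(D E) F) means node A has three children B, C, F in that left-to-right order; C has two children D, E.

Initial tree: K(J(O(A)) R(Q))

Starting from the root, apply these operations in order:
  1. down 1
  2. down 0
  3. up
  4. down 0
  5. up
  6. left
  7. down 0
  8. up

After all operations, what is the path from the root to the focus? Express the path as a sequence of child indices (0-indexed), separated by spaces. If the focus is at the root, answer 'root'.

Answer: 0

Derivation:
Step 1 (down 1): focus=R path=1 depth=1 children=['Q'] left=['J'] right=[] parent=K
Step 2 (down 0): focus=Q path=1/0 depth=2 children=[] left=[] right=[] parent=R
Step 3 (up): focus=R path=1 depth=1 children=['Q'] left=['J'] right=[] parent=K
Step 4 (down 0): focus=Q path=1/0 depth=2 children=[] left=[] right=[] parent=R
Step 5 (up): focus=R path=1 depth=1 children=['Q'] left=['J'] right=[] parent=K
Step 6 (left): focus=J path=0 depth=1 children=['O'] left=[] right=['R'] parent=K
Step 7 (down 0): focus=O path=0/0 depth=2 children=['A'] left=[] right=[] parent=J
Step 8 (up): focus=J path=0 depth=1 children=['O'] left=[] right=['R'] parent=K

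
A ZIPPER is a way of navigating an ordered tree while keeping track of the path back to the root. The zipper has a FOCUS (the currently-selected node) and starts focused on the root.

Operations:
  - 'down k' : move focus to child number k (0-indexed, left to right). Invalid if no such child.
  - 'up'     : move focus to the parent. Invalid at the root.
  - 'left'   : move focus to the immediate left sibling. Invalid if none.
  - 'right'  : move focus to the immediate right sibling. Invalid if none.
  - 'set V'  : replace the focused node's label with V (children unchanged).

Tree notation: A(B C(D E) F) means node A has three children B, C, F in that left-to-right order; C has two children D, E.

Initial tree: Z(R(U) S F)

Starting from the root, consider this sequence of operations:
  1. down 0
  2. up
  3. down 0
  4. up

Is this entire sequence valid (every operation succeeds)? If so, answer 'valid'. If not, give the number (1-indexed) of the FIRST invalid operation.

Step 1 (down 0): focus=R path=0 depth=1 children=['U'] left=[] right=['S', 'F'] parent=Z
Step 2 (up): focus=Z path=root depth=0 children=['R', 'S', 'F'] (at root)
Step 3 (down 0): focus=R path=0 depth=1 children=['U'] left=[] right=['S', 'F'] parent=Z
Step 4 (up): focus=Z path=root depth=0 children=['R', 'S', 'F'] (at root)

Answer: valid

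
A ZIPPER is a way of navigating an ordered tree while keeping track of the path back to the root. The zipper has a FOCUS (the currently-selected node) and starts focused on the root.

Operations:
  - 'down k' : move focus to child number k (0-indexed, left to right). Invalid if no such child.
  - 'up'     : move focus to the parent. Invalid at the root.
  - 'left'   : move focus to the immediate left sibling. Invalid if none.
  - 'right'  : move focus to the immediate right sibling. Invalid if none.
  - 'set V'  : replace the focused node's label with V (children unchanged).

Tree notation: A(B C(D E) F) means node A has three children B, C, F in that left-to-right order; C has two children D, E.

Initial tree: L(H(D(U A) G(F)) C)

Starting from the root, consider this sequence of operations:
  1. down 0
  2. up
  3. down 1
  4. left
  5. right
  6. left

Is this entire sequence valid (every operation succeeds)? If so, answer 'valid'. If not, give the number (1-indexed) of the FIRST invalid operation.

Answer: valid

Derivation:
Step 1 (down 0): focus=H path=0 depth=1 children=['D', 'G'] left=[] right=['C'] parent=L
Step 2 (up): focus=L path=root depth=0 children=['H', 'C'] (at root)
Step 3 (down 1): focus=C path=1 depth=1 children=[] left=['H'] right=[] parent=L
Step 4 (left): focus=H path=0 depth=1 children=['D', 'G'] left=[] right=['C'] parent=L
Step 5 (right): focus=C path=1 depth=1 children=[] left=['H'] right=[] parent=L
Step 6 (left): focus=H path=0 depth=1 children=['D', 'G'] left=[] right=['C'] parent=L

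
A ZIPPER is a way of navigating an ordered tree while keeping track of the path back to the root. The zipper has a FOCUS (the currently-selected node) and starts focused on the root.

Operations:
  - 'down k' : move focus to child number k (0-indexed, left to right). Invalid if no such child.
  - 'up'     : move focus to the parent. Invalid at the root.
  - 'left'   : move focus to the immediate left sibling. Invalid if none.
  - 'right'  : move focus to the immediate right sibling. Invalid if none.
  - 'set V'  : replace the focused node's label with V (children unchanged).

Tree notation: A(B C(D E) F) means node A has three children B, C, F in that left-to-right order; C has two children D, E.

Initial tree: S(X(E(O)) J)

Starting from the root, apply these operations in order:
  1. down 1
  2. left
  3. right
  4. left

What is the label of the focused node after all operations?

Answer: X

Derivation:
Step 1 (down 1): focus=J path=1 depth=1 children=[] left=['X'] right=[] parent=S
Step 2 (left): focus=X path=0 depth=1 children=['E'] left=[] right=['J'] parent=S
Step 3 (right): focus=J path=1 depth=1 children=[] left=['X'] right=[] parent=S
Step 4 (left): focus=X path=0 depth=1 children=['E'] left=[] right=['J'] parent=S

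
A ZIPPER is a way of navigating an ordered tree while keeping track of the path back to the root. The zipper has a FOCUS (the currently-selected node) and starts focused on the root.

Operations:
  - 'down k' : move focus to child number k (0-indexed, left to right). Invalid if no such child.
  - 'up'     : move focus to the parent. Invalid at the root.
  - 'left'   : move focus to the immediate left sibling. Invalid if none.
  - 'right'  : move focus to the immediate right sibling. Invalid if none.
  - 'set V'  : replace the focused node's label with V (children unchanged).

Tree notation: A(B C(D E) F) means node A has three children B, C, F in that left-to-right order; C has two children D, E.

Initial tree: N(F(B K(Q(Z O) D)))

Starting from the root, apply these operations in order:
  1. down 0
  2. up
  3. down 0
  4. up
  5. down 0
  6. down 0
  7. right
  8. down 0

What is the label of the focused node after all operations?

Step 1 (down 0): focus=F path=0 depth=1 children=['B', 'K'] left=[] right=[] parent=N
Step 2 (up): focus=N path=root depth=0 children=['F'] (at root)
Step 3 (down 0): focus=F path=0 depth=1 children=['B', 'K'] left=[] right=[] parent=N
Step 4 (up): focus=N path=root depth=0 children=['F'] (at root)
Step 5 (down 0): focus=F path=0 depth=1 children=['B', 'K'] left=[] right=[] parent=N
Step 6 (down 0): focus=B path=0/0 depth=2 children=[] left=[] right=['K'] parent=F
Step 7 (right): focus=K path=0/1 depth=2 children=['Q', 'D'] left=['B'] right=[] parent=F
Step 8 (down 0): focus=Q path=0/1/0 depth=3 children=['Z', 'O'] left=[] right=['D'] parent=K

Answer: Q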